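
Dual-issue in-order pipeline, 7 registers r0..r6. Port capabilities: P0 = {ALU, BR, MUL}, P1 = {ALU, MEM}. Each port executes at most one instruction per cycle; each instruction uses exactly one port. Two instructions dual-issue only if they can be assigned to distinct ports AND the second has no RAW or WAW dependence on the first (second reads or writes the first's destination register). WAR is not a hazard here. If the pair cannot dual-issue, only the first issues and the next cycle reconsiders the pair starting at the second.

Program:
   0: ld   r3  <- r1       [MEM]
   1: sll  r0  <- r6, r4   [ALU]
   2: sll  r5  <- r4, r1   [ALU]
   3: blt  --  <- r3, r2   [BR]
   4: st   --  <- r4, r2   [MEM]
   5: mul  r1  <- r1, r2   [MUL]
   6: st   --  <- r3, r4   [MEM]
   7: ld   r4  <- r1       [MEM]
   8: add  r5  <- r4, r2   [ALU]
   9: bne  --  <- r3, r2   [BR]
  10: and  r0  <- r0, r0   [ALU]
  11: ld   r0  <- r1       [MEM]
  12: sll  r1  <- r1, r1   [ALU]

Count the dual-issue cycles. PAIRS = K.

#0 head=0: ld;sll i0,i1 dual
#1 head=2: sll;blt i2,i3 dual
#2 head=4: st;mul i4,i5 dual
#3 head=6: st i6 no-port MEM/MEM
#4 head=7: ld i7 RAW r4
#5 head=8: add;bne i8,i9 dual
#6 head=10: and i10 WAW r0
#7 head=11: ld;sll i11,i12 dual

PAIRS = 5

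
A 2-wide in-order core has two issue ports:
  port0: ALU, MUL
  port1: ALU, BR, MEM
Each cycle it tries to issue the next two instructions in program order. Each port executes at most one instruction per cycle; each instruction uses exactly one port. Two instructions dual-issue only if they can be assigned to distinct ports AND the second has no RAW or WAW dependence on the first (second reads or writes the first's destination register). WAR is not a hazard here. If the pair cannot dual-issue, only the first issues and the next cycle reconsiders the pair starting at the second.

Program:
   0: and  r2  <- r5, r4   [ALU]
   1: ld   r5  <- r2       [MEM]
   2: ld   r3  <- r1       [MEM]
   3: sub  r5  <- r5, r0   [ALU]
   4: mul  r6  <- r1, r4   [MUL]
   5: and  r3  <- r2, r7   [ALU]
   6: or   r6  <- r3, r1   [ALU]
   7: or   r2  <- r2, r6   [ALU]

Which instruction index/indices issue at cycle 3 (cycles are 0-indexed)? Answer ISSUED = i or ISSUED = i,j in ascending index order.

  cy0 -> i0 (and.ALU) RAW r2
  cy1 -> i1 (ld.MEM) no-port MEM/MEM
  cy2 -> i2,i3 (ld.MEM+sub.ALU) 2-wide
  cy3 -> i4,i5 (mul.MUL+and.ALU) 2-wide
  cy4 -> i6 (or.ALU) RAW r6
  cy5 -> i7 (or.ALU) tail

ISSUED = 4,5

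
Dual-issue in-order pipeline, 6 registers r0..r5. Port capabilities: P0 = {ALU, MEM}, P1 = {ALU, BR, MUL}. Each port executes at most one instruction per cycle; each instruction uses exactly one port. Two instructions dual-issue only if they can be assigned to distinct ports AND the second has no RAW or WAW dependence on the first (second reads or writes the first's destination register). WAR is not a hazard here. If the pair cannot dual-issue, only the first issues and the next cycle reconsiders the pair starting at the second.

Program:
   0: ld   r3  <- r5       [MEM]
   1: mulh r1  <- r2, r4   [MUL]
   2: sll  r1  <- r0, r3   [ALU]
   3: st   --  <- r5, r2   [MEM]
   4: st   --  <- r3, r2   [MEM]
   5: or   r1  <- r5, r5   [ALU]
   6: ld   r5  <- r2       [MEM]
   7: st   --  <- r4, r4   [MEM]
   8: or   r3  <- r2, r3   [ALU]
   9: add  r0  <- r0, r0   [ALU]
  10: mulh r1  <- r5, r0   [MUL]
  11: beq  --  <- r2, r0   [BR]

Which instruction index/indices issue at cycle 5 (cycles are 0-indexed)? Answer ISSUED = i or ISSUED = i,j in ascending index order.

ISSUED = 9

t=0 i0/i1:ld+mulh ; pair
t=1 i2/i3:sll+st ; pair
t=2 i4/i5:st+or ; pair
t=3 i6:ld ; no-port MEM/MEM
t=4 i7/i8:st+or ; pair
t=5 i9:add ; RAW r0
t=6 i10:mulh ; no-port MUL/BR
t=7 i11:beq ; tail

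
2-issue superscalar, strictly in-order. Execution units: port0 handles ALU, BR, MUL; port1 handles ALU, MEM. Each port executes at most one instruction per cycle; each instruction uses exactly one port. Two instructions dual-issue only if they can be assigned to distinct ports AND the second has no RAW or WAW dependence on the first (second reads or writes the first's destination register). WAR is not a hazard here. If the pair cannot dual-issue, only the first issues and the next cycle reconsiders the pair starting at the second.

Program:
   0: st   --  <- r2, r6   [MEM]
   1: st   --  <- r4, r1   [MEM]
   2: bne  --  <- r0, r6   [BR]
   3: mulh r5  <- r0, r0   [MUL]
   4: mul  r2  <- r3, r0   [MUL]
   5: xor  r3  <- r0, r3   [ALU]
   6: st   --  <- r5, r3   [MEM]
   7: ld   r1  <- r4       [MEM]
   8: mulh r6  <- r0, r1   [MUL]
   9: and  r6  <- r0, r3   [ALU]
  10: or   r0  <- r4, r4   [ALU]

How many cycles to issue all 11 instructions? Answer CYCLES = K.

#0 head=0: st i0 no-port MEM/MEM
#1 head=1: st+bne i1,i2 2-wide
#2 head=3: mulh i3 no-port MUL/MUL
#3 head=4: mul+xor i4,i5 2-wide
#4 head=6: st i6 no-port MEM/MEM
#5 head=7: ld i7 RAW r1
#6 head=8: mulh i8 WAW r6
#7 head=9: and+or i9,i10 2-wide

CYCLES = 8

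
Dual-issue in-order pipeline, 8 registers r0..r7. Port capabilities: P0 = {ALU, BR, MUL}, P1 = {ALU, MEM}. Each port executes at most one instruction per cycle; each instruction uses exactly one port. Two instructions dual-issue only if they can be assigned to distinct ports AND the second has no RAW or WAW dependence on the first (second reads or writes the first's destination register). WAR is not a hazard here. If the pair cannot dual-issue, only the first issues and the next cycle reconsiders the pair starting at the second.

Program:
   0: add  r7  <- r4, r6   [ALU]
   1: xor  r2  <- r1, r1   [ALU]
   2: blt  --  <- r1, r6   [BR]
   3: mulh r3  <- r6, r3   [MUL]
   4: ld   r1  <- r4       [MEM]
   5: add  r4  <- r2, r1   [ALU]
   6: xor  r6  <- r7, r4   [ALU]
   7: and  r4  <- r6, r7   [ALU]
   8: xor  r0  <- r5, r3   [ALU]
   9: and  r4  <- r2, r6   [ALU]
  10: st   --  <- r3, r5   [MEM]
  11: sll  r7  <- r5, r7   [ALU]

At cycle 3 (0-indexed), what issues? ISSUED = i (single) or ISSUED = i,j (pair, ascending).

ISSUED = 5

0. add;xor @i0+i1  | pair
1. blt @i2  | no-port BR/MUL
2. mulh;ld @i3+i4  | pair
3. add @i5  | RAW r4
4. xor @i6  | RAW r6
5. and;xor @i7+i8  | pair
6. and;st @i9+i10  | pair
7. sll @i11  | tail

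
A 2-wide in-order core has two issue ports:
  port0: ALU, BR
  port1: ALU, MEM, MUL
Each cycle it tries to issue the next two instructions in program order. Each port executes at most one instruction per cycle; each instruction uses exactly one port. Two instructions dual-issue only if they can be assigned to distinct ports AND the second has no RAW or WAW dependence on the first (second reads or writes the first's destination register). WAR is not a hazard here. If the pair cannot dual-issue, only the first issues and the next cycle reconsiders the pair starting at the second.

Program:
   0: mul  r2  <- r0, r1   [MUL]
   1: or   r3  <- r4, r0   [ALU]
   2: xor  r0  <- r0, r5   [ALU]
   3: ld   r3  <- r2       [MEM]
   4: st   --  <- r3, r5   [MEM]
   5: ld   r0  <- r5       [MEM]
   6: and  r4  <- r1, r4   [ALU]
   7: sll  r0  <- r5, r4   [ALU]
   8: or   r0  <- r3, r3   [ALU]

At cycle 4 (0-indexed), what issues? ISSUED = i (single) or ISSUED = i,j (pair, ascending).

ISSUED = 7

0. mul.MUL/or.ALU @i0,i1  | 2-wide
1. xor.ALU/ld.MEM @i2,i3  | 2-wide
2. st.MEM @i4  | no-port MEM/MEM
3. ld.MEM/and.ALU @i5,i6  | 2-wide
4. sll.ALU @i7  | WAW r0
5. or.ALU @i8  | tail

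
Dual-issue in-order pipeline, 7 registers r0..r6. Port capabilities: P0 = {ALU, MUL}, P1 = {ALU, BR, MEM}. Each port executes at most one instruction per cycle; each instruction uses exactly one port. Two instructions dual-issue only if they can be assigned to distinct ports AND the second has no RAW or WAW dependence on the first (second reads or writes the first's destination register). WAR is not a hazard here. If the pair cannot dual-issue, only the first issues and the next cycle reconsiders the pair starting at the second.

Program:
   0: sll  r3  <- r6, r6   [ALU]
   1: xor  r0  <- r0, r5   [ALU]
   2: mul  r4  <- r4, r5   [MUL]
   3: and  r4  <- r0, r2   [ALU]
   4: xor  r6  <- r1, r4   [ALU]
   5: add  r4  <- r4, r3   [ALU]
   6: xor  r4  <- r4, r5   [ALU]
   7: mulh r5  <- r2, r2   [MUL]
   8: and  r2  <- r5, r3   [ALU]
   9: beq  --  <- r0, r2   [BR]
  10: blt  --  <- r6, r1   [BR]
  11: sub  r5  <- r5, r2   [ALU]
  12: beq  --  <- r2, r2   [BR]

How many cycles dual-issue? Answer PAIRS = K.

0. sll+xor @i0+i1  | pair
1. mul @i2  | WAW r4
2. and @i3  | RAW r4
3. xor+add @i4+i5  | pair
4. xor+mulh @i6+i7  | pair
5. and @i8  | RAW r2
6. beq @i9  | no-port BR/BR
7. blt+sub @i10+i11  | pair
8. beq @i12  | tail

PAIRS = 4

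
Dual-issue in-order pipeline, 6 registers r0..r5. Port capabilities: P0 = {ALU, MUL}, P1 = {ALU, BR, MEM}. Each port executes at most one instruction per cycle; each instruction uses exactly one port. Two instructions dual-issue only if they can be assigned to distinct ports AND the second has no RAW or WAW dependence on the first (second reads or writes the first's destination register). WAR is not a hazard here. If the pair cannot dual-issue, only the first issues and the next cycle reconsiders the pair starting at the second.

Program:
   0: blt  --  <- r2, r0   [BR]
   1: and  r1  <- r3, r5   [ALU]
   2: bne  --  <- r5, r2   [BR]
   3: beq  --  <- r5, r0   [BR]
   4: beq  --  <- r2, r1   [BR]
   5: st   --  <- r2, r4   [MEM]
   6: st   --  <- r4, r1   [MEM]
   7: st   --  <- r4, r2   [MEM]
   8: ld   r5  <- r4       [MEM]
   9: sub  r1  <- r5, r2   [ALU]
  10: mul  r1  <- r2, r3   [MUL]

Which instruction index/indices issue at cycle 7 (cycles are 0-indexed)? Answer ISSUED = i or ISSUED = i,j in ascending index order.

#0 head=0: blt;and i0&i1 pair
#1 head=2: bne i2 no-port BR/BR
#2 head=3: beq i3 no-port BR/BR
#3 head=4: beq i4 no-port BR/MEM
#4 head=5: st i5 no-port MEM/MEM
#5 head=6: st i6 no-port MEM/MEM
#6 head=7: st i7 no-port MEM/MEM
#7 head=8: ld i8 RAW r5
#8 head=9: sub i9 WAW r1
#9 head=10: mul i10 tail

ISSUED = 8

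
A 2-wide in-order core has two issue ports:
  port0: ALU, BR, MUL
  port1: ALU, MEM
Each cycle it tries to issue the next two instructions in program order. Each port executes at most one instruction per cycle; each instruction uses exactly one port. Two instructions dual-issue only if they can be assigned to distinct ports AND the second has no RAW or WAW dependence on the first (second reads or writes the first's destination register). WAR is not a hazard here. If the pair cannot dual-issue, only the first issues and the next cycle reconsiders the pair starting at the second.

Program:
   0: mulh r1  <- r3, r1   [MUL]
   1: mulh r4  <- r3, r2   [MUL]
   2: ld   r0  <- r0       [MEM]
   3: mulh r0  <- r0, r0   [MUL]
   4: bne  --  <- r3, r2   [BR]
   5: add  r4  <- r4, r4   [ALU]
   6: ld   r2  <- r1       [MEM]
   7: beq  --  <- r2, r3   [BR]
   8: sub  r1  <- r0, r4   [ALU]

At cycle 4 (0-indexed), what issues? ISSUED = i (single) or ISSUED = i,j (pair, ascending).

c0: i0 mulh  no-port MUL/MUL
c1: i1/i2 mulh ld  pair
c2: i3 mulh  no-port MUL/BR
c3: i4/i5 bne add  pair
c4: i6 ld  RAW r2
c5: i7/i8 beq sub  pair

ISSUED = 6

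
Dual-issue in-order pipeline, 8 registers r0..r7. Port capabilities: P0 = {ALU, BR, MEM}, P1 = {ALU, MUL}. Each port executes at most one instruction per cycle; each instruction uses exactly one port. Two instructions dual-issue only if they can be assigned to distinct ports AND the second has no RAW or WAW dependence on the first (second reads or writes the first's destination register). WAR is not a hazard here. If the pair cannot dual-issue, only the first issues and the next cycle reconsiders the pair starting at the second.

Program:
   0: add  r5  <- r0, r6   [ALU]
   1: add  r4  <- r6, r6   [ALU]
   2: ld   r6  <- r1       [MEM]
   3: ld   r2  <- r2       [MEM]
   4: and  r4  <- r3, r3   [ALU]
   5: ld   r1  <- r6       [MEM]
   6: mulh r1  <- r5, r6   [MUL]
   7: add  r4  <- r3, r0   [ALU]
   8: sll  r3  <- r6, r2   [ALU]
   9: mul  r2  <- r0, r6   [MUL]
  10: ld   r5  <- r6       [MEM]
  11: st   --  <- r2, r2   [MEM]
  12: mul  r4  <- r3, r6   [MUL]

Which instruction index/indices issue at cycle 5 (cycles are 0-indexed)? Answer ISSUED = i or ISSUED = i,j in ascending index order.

c0: i0+i1 add/add  pair
c1: i2 ld  no-port MEM/MEM
c2: i3+i4 ld/and  pair
c3: i5 ld  WAW r1
c4: i6+i7 mulh/add  pair
c5: i8+i9 sll/mul  pair
c6: i10 ld  no-port MEM/MEM
c7: i11+i12 st/mul  pair

ISSUED = 8,9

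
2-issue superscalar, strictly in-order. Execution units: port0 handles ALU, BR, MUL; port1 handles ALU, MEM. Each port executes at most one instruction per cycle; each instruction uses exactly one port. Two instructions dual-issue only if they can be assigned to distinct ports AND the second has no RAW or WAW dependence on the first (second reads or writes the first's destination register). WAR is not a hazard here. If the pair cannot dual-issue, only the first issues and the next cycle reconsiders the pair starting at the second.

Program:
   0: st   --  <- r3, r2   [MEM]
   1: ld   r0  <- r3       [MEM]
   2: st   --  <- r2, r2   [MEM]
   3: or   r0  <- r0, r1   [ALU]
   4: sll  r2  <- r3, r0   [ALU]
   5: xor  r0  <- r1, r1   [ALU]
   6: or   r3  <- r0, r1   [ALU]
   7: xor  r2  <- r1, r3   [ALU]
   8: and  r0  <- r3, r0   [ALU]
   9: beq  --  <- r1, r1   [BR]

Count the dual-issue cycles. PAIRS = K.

0. st.MEM @i0  | no-port MEM/MEM
1. ld.MEM @i1  | no-port MEM/MEM
2. st.MEM or.ALU @i2&i3  | 2-wide
3. sll.ALU xor.ALU @i4&i5  | 2-wide
4. or.ALU @i6  | RAW r3
5. xor.ALU and.ALU @i7&i8  | 2-wide
6. beq.BR @i9  | tail

PAIRS = 3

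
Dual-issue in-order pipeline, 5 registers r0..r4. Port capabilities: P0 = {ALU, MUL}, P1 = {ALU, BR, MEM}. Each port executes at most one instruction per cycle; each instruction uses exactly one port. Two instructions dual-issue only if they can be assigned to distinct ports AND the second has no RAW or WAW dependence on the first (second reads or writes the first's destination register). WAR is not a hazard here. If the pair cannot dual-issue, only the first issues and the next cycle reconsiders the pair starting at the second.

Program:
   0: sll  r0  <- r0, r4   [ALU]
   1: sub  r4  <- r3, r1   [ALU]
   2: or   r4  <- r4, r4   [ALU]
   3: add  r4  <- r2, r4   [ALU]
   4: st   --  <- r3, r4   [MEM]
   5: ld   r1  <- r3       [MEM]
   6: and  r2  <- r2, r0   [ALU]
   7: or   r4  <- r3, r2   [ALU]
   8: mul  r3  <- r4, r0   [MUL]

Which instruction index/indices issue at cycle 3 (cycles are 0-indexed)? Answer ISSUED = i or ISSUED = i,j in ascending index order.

c0: i0/i1 sll.ALU+sub.ALU  2-wide
c1: i2 or.ALU  RAW+WAW r4
c2: i3 add.ALU  RAW r4
c3: i4 st.MEM  no-port MEM/MEM
c4: i5/i6 ld.MEM+and.ALU  2-wide
c5: i7 or.ALU  RAW r4
c6: i8 mul.MUL  tail

ISSUED = 4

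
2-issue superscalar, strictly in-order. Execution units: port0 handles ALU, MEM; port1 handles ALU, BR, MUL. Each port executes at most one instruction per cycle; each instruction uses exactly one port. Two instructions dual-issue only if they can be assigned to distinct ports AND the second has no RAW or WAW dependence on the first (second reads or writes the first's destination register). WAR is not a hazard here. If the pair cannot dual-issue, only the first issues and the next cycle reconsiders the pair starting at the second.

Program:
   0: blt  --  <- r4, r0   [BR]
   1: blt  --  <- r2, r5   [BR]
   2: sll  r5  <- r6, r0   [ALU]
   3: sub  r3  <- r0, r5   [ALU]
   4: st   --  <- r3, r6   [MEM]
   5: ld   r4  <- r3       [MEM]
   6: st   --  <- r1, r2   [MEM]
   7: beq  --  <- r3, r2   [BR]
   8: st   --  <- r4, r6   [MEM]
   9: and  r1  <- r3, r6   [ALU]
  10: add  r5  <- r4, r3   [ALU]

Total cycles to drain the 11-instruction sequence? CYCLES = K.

CYCLES = 8

t=0 i0:blt ; no-port BR/BR
t=1 i1+i2:blt/sll ; pair
t=2 i3:sub ; RAW r3
t=3 i4:st ; no-port MEM/MEM
t=4 i5:ld ; no-port MEM/MEM
t=5 i6+i7:st/beq ; pair
t=6 i8+i9:st/and ; pair
t=7 i10:add ; tail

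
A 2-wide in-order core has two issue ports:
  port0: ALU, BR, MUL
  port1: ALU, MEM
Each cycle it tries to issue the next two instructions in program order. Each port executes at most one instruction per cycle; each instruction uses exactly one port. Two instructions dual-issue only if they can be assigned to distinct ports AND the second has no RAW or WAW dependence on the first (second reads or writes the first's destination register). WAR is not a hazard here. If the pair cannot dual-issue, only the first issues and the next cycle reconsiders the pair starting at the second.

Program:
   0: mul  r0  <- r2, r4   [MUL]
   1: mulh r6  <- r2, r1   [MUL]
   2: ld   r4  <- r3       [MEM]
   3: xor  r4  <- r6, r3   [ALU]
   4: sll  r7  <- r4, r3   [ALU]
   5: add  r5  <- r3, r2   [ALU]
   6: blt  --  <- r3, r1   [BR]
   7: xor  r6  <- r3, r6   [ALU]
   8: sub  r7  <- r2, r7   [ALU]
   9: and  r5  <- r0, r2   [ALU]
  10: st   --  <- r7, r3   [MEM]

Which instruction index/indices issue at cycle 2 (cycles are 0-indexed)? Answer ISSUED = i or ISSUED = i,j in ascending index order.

ISSUED = 3

t=0 i0:mul ; no-port MUL/MUL
t=1 i1+i2:mulh ld ; dual
t=2 i3:xor ; RAW r4
t=3 i4+i5:sll add ; dual
t=4 i6+i7:blt xor ; dual
t=5 i8+i9:sub and ; dual
t=6 i10:st ; tail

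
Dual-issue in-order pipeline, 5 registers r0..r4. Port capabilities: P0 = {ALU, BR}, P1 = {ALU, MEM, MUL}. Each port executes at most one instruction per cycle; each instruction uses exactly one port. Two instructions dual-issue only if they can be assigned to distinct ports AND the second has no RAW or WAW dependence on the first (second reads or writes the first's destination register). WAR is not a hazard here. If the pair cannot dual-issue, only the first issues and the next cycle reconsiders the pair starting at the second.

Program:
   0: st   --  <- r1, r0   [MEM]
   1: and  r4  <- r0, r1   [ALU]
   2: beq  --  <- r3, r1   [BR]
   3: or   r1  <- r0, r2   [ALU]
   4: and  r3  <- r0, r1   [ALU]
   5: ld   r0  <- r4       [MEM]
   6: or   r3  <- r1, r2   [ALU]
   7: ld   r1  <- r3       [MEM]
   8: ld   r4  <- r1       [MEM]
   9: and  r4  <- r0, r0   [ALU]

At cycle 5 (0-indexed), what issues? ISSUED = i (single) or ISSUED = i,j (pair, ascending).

#0 head=0: st.MEM;and.ALU i0&i1 2-wide
#1 head=2: beq.BR;or.ALU i2&i3 2-wide
#2 head=4: and.ALU;ld.MEM i4&i5 2-wide
#3 head=6: or.ALU i6 RAW r3
#4 head=7: ld.MEM i7 no-port MEM/MEM
#5 head=8: ld.MEM i8 WAW r4
#6 head=9: and.ALU i9 tail

ISSUED = 8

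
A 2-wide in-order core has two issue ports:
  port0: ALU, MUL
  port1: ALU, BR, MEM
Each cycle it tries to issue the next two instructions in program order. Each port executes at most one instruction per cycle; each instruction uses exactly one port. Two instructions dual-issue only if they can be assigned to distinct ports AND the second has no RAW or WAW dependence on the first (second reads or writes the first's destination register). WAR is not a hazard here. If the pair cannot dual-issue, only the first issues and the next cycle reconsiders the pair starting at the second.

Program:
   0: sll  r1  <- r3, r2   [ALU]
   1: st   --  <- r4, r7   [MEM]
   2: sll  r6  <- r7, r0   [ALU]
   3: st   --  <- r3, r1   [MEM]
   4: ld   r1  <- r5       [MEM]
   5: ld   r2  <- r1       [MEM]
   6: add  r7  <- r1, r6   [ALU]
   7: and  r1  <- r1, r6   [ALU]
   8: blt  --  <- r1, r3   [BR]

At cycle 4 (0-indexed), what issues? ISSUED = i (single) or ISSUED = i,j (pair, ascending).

ISSUED = 7

t=0 i0,i1:sll.ALU+st.MEM ; pair
t=1 i2,i3:sll.ALU+st.MEM ; pair
t=2 i4:ld.MEM ; no-port MEM/MEM
t=3 i5,i6:ld.MEM+add.ALU ; pair
t=4 i7:and.ALU ; RAW r1
t=5 i8:blt.BR ; tail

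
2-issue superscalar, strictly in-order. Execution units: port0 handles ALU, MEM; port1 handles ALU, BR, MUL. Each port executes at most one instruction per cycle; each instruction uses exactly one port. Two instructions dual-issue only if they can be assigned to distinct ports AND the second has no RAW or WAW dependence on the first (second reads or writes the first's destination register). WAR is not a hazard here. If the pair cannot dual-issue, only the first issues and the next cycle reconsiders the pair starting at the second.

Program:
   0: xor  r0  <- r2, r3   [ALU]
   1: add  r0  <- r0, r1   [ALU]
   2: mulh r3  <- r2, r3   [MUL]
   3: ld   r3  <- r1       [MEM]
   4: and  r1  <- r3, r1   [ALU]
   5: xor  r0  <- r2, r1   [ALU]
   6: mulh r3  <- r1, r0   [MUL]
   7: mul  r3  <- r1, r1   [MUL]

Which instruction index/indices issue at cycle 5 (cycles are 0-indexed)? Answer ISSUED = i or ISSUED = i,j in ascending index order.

0. xor @i0  | RAW+WAW r0
1. add+mulh @i1+i2  | dual
2. ld @i3  | RAW r3
3. and @i4  | RAW r1
4. xor @i5  | RAW r0
5. mulh @i6  | no-port MUL/MUL
6. mul @i7  | tail

ISSUED = 6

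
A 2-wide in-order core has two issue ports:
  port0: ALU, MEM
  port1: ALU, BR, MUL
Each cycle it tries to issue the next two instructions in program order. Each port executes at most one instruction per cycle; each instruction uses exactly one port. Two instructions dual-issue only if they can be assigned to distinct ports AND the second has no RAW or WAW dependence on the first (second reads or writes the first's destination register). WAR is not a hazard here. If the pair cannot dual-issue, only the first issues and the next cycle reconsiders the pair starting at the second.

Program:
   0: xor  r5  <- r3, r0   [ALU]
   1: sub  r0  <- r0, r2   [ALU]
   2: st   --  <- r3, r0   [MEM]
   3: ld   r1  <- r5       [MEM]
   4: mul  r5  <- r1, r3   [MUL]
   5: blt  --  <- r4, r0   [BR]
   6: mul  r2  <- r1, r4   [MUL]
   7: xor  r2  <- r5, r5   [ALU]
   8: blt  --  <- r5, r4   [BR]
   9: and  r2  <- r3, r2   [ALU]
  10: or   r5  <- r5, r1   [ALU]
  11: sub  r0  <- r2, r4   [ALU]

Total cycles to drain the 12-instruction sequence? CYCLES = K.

CYCLES = 9

0. xor+sub @i0+i1  | 2-wide
1. st @i2  | no-port MEM/MEM
2. ld @i3  | RAW r1
3. mul @i4  | no-port MUL/BR
4. blt @i5  | no-port BR/MUL
5. mul @i6  | WAW r2
6. xor+blt @i7+i8  | 2-wide
7. and+or @i9+i10  | 2-wide
8. sub @i11  | tail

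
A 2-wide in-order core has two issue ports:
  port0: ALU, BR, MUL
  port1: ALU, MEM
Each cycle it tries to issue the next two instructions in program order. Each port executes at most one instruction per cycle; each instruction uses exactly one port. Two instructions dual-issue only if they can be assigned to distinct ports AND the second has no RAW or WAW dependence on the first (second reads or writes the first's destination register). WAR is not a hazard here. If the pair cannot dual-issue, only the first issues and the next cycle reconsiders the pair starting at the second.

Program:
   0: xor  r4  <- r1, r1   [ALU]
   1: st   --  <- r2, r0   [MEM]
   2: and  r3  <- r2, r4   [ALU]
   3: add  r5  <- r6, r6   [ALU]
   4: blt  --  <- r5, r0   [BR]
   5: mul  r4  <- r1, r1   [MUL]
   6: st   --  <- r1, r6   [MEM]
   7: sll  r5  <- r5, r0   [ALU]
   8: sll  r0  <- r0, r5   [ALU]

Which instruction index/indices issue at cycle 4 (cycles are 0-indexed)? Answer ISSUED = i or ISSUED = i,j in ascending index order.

t=0 i0&i1:xor.ALU;st.MEM ; 2-wide
t=1 i2&i3:and.ALU;add.ALU ; 2-wide
t=2 i4:blt.BR ; no-port BR/MUL
t=3 i5&i6:mul.MUL;st.MEM ; 2-wide
t=4 i7:sll.ALU ; RAW r5
t=5 i8:sll.ALU ; tail

ISSUED = 7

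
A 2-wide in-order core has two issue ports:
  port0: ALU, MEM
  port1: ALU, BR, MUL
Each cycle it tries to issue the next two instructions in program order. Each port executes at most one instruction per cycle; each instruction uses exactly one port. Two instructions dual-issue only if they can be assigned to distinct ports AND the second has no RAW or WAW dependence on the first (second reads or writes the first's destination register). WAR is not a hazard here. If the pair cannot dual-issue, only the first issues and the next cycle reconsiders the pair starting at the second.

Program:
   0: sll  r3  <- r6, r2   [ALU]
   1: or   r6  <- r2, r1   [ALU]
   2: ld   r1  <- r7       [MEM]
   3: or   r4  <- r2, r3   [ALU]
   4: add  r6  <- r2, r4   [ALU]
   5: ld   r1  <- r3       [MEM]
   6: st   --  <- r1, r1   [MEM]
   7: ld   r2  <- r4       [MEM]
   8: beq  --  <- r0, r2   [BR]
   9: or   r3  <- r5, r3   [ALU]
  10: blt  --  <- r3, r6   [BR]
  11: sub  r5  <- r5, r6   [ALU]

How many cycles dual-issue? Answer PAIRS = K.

#0 head=0: sll.ALU;or.ALU i0,i1 pair
#1 head=2: ld.MEM;or.ALU i2,i3 pair
#2 head=4: add.ALU;ld.MEM i4,i5 pair
#3 head=6: st.MEM i6 no-port MEM/MEM
#4 head=7: ld.MEM i7 RAW r2
#5 head=8: beq.BR;or.ALU i8,i9 pair
#6 head=10: blt.BR;sub.ALU i10,i11 pair

PAIRS = 5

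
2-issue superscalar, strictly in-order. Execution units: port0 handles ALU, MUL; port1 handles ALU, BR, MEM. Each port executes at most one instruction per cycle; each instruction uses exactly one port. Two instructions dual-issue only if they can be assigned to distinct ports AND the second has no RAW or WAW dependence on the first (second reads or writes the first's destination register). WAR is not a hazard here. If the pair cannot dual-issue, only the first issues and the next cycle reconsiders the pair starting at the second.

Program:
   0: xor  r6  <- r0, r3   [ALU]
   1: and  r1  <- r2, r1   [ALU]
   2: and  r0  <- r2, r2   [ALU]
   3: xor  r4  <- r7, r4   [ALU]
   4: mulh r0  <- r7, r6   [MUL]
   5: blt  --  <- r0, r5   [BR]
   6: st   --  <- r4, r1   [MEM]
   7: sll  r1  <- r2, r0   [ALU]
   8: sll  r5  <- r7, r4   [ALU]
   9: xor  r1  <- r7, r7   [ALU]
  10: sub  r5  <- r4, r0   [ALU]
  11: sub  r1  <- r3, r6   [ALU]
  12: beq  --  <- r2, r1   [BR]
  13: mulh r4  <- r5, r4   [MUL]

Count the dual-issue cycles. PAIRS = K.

PAIRS = 6

  cy0 -> i0,i1 (xor.ALU/and.ALU) dual
  cy1 -> i2,i3 (and.ALU/xor.ALU) dual
  cy2 -> i4 (mulh.MUL) RAW r0
  cy3 -> i5 (blt.BR) no-port BR/MEM
  cy4 -> i6,i7 (st.MEM/sll.ALU) dual
  cy5 -> i8,i9 (sll.ALU/xor.ALU) dual
  cy6 -> i10,i11 (sub.ALU/sub.ALU) dual
  cy7 -> i12,i13 (beq.BR/mulh.MUL) dual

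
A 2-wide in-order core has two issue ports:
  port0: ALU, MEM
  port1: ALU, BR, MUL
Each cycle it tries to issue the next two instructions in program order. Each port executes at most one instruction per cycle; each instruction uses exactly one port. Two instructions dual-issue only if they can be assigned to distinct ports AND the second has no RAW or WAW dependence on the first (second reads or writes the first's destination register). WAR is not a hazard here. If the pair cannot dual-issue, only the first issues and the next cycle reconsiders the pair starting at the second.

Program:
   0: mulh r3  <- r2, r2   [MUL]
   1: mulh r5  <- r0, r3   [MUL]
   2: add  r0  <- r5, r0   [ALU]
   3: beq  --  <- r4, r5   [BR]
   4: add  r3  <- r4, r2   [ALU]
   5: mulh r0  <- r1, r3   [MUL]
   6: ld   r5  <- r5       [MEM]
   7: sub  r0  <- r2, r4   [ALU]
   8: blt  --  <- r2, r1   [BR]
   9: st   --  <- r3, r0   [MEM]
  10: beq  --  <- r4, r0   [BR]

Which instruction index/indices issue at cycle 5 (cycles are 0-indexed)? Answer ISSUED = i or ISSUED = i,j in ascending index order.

ISSUED = 7,8

0. mulh @i0  | no-port MUL/MUL
1. mulh @i1  | RAW r5
2. add+beq @i2+i3  | pair
3. add @i4  | RAW r3
4. mulh+ld @i5+i6  | pair
5. sub+blt @i7+i8  | pair
6. st+beq @i9+i10  | pair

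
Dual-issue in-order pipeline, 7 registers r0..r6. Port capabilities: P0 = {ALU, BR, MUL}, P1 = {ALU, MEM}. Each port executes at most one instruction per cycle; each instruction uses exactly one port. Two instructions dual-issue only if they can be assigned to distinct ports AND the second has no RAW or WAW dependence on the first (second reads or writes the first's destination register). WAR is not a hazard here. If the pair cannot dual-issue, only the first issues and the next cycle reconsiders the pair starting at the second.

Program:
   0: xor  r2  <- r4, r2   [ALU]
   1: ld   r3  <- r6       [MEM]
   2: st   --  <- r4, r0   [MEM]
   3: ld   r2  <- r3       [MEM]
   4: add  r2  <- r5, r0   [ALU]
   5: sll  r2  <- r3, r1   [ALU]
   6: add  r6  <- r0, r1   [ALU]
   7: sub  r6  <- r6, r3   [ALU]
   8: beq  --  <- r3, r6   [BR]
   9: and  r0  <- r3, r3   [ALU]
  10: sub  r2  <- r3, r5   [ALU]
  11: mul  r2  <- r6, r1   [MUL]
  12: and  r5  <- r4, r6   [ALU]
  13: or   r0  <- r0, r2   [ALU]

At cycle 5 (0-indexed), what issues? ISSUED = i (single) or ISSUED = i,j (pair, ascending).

ISSUED = 7

0. xor;ld @i0&i1  | pair
1. st @i2  | no-port MEM/MEM
2. ld @i3  | WAW r2
3. add @i4  | WAW r2
4. sll;add @i5&i6  | pair
5. sub @i7  | RAW r6
6. beq;and @i8&i9  | pair
7. sub @i10  | WAW r2
8. mul;and @i11&i12  | pair
9. or @i13  | tail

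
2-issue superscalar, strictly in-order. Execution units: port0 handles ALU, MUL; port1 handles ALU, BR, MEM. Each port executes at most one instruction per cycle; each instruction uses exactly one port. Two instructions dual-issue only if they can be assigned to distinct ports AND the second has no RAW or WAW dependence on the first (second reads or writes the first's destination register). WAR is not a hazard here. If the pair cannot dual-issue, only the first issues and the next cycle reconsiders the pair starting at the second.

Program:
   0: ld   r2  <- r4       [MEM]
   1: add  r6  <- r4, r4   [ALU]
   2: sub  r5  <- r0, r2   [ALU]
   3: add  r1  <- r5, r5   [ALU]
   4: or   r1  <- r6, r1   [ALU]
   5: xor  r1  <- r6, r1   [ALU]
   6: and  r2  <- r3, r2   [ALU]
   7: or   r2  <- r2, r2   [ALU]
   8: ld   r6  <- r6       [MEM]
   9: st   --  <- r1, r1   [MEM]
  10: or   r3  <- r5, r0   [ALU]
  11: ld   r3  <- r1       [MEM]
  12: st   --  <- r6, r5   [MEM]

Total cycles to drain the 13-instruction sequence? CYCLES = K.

CYCLES = 9

#0 head=0: ld.MEM add.ALU i0/i1 dual
#1 head=2: sub.ALU i2 RAW r5
#2 head=3: add.ALU i3 RAW+WAW r1
#3 head=4: or.ALU i4 RAW+WAW r1
#4 head=5: xor.ALU and.ALU i5/i6 dual
#5 head=7: or.ALU ld.MEM i7/i8 dual
#6 head=9: st.MEM or.ALU i9/i10 dual
#7 head=11: ld.MEM i11 no-port MEM/MEM
#8 head=12: st.MEM i12 tail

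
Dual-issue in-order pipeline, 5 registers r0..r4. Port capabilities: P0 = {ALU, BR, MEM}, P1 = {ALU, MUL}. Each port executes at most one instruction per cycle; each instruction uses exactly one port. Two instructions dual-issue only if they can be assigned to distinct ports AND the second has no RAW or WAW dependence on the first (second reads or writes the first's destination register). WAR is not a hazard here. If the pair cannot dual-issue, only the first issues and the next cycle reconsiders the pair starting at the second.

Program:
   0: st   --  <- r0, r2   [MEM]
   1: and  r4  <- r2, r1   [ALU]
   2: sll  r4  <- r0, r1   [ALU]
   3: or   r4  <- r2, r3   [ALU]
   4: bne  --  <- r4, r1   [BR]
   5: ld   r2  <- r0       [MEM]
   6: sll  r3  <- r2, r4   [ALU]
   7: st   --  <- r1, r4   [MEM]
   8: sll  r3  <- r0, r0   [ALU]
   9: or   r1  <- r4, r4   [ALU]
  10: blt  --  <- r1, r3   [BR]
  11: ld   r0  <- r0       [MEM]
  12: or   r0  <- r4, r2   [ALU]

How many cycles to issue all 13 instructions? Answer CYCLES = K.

CYCLES = 10

[0] i0/i1  st.MEM/and.ALU  -- 2-wide
[1] i2  sll.ALU  -- WAW r4
[2] i3  or.ALU  -- RAW r4
[3] i4  bne.BR  -- no-port BR/MEM
[4] i5  ld.MEM  -- RAW r2
[5] i6/i7  sll.ALU/st.MEM  -- 2-wide
[6] i8/i9  sll.ALU/or.ALU  -- 2-wide
[7] i10  blt.BR  -- no-port BR/MEM
[8] i11  ld.MEM  -- WAW r0
[9] i12  or.ALU  -- tail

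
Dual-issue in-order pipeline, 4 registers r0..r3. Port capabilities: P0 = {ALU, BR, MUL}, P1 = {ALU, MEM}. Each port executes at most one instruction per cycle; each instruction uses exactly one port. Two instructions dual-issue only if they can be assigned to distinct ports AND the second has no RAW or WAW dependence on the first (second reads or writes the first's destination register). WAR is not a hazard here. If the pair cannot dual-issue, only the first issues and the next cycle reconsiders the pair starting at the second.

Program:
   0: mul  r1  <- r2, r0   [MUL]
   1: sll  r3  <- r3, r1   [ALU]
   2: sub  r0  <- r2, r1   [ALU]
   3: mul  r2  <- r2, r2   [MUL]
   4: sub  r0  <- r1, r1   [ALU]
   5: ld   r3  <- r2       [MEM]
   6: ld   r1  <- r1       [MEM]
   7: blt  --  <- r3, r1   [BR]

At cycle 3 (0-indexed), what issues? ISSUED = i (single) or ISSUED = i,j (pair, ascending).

ISSUED = 5

t=0 i0:mul.MUL ; RAW r1
t=1 i1/i2:sll.ALU;sub.ALU ; pair
t=2 i3/i4:mul.MUL;sub.ALU ; pair
t=3 i5:ld.MEM ; no-port MEM/MEM
t=4 i6:ld.MEM ; RAW r1
t=5 i7:blt.BR ; tail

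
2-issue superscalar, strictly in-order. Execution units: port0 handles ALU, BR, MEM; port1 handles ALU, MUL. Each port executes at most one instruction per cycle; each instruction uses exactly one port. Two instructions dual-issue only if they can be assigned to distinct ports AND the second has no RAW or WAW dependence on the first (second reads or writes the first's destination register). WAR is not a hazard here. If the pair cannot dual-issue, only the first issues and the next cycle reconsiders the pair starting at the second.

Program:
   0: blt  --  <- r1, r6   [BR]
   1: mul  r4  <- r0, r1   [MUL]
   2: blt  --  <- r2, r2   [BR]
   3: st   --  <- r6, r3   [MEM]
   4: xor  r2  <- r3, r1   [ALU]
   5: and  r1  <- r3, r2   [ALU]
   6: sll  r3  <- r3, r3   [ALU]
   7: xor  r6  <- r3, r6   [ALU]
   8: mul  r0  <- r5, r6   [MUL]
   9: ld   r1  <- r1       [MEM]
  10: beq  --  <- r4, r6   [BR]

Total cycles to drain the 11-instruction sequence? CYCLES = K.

t=0 i0+i1:blt.BR/mul.MUL ; 2-wide
t=1 i2:blt.BR ; no-port BR/MEM
t=2 i3+i4:st.MEM/xor.ALU ; 2-wide
t=3 i5+i6:and.ALU/sll.ALU ; 2-wide
t=4 i7:xor.ALU ; RAW r6
t=5 i8+i9:mul.MUL/ld.MEM ; 2-wide
t=6 i10:beq.BR ; tail

CYCLES = 7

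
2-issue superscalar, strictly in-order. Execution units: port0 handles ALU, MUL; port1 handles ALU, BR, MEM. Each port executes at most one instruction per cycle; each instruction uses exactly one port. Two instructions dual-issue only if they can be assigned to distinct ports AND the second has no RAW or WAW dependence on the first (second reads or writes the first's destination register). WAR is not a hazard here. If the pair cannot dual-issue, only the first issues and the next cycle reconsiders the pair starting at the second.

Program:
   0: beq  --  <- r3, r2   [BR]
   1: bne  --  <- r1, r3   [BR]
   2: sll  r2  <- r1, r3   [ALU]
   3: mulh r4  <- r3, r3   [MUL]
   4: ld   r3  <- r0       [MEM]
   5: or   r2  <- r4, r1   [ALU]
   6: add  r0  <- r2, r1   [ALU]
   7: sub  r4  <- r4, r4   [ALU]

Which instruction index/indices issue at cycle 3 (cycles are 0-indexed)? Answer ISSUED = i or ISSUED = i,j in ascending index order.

#0 head=0: beq.BR i0 no-port BR/BR
#1 head=1: bne.BR/sll.ALU i1,i2 dual
#2 head=3: mulh.MUL/ld.MEM i3,i4 dual
#3 head=5: or.ALU i5 RAW r2
#4 head=6: add.ALU/sub.ALU i6,i7 dual

ISSUED = 5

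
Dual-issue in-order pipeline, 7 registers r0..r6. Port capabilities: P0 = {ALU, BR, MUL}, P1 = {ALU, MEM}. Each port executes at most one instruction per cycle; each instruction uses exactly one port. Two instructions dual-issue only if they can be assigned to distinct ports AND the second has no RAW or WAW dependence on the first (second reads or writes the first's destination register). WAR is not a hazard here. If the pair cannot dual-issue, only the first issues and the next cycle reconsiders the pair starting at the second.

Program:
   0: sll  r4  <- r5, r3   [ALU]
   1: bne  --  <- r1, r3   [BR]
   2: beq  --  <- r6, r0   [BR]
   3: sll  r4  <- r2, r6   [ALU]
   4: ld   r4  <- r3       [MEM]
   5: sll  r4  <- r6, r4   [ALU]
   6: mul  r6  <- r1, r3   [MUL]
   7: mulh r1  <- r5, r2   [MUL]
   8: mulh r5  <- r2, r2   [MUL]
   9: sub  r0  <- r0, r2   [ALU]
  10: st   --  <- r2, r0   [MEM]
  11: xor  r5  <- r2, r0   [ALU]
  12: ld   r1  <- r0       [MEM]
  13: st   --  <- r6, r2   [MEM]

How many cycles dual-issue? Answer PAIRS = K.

PAIRS = 5

c0: i0/i1 sll+bne  pair
c1: i2/i3 beq+sll  pair
c2: i4 ld  RAW+WAW r4
c3: i5/i6 sll+mul  pair
c4: i7 mulh  no-port MUL/MUL
c5: i8/i9 mulh+sub  pair
c6: i10/i11 st+xor  pair
c7: i12 ld  no-port MEM/MEM
c8: i13 st  tail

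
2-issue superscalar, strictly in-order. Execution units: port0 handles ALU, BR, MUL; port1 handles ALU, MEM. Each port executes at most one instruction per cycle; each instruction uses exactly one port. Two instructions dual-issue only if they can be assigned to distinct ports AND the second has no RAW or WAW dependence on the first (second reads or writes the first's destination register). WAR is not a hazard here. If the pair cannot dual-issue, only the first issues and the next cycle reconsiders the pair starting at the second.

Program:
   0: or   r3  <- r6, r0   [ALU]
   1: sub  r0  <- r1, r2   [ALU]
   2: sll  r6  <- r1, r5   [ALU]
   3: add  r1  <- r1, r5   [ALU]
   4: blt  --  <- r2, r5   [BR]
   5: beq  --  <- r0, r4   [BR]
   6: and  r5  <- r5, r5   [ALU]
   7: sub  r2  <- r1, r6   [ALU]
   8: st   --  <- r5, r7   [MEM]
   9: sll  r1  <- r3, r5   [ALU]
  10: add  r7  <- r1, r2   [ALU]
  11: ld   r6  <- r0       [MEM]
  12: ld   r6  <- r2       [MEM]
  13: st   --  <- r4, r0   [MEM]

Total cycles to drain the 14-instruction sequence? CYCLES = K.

t=0 i0/i1:or/sub ; pair
t=1 i2/i3:sll/add ; pair
t=2 i4:blt ; no-port BR/BR
t=3 i5/i6:beq/and ; pair
t=4 i7/i8:sub/st ; pair
t=5 i9:sll ; RAW r1
t=6 i10/i11:add/ld ; pair
t=7 i12:ld ; no-port MEM/MEM
t=8 i13:st ; tail

CYCLES = 9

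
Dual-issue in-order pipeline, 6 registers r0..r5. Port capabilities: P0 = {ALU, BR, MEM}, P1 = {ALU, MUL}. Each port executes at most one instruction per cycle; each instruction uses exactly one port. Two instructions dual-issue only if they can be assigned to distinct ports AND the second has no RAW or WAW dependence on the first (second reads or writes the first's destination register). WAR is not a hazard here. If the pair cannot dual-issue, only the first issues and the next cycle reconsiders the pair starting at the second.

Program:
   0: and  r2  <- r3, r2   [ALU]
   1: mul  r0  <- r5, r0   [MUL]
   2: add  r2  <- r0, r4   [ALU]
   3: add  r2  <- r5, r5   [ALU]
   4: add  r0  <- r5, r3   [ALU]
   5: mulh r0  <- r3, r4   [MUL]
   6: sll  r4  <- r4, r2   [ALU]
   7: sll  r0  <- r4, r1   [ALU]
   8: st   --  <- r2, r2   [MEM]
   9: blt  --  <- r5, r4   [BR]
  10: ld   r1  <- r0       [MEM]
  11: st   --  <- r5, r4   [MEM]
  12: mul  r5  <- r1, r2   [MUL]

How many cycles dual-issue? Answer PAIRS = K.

t=0 i0,i1:and+mul ; 2-wide
t=1 i2:add ; WAW r2
t=2 i3,i4:add+add ; 2-wide
t=3 i5,i6:mulh+sll ; 2-wide
t=4 i7,i8:sll+st ; 2-wide
t=5 i9:blt ; no-port BR/MEM
t=6 i10:ld ; no-port MEM/MEM
t=7 i11,i12:st+mul ; 2-wide

PAIRS = 5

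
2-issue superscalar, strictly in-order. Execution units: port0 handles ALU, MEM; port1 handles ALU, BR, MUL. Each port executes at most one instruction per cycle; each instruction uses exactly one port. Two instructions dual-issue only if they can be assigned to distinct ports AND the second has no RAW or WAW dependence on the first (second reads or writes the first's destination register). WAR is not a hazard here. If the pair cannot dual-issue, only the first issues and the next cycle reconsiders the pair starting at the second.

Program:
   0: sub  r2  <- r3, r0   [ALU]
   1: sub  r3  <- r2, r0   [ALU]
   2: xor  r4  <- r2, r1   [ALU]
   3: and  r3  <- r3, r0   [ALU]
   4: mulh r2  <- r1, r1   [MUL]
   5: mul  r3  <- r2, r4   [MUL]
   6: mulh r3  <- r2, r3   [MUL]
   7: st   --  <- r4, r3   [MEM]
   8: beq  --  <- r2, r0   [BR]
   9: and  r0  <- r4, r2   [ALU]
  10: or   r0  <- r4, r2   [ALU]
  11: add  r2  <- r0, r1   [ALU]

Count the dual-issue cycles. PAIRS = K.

t=0 i0:sub ; RAW r2
t=1 i1,i2:sub+xor ; dual
t=2 i3,i4:and+mulh ; dual
t=3 i5:mul ; no-port MUL/MUL
t=4 i6:mulh ; RAW r3
t=5 i7,i8:st+beq ; dual
t=6 i9:and ; WAW r0
t=7 i10:or ; RAW r0
t=8 i11:add ; tail

PAIRS = 3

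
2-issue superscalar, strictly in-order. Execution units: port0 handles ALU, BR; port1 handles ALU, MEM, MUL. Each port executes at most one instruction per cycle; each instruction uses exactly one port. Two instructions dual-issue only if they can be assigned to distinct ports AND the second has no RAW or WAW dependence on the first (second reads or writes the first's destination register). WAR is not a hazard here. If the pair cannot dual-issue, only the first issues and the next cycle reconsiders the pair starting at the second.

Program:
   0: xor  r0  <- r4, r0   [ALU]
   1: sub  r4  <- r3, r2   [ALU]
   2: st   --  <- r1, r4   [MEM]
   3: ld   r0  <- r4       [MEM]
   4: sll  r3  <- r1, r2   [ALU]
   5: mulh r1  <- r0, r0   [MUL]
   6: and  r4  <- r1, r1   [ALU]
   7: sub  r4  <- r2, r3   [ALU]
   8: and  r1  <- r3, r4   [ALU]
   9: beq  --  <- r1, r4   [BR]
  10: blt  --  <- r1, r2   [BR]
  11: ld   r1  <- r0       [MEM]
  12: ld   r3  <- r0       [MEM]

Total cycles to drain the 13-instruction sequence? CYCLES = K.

CYCLES = 10

#0 head=0: xor sub i0,i1 dual
#1 head=2: st i2 no-port MEM/MEM
#2 head=3: ld sll i3,i4 dual
#3 head=5: mulh i5 RAW r1
#4 head=6: and i6 WAW r4
#5 head=7: sub i7 RAW r4
#6 head=8: and i8 RAW r1
#7 head=9: beq i9 no-port BR/BR
#8 head=10: blt ld i10,i11 dual
#9 head=12: ld i12 tail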